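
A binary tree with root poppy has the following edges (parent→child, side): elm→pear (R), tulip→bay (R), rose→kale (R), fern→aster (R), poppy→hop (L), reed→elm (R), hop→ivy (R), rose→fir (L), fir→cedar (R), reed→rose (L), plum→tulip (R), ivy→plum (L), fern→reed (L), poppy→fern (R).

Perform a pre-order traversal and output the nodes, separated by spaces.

Pre-order visits the node, then its left subtree, then its right subtree.
Visit poppy.
At poppy: go left to hop.
  Visit hop.
  At hop: no left child.
  At hop: go right to ivy.
    Visit ivy.
    At ivy: go left to plum.
      Visit plum.
      At plum: no left child.
      At plum: go right to tulip.
        Visit tulip.
        At tulip: no left child.
        At tulip: go right to bay.
          bay is a leaf — visit bay.
    At ivy: no right child.
At poppy: go right to fern.
  Visit fern.
  At fern: go left to reed.
    Visit reed.
    At reed: go left to rose.
      Visit rose.
      At rose: go left to fir.
        Visit fir.
        At fir: no left child.
        At fir: go right to cedar.
          cedar is a leaf — visit cedar.
      At rose: go right to kale.
        kale is a leaf — visit kale.
    At reed: go right to elm.
      Visit elm.
      At elm: no left child.
      At elm: go right to pear.
        pear is a leaf — visit pear.
  At fern: go right to aster.
    aster is a leaf — visit aster.

poppy hop ivy plum tulip bay fern reed rose fir cedar kale elm pear aster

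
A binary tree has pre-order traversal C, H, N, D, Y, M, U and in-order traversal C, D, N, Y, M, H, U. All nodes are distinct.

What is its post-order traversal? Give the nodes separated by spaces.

D M Y N U H C

The first element of pre-order is the root; it splits in-order into left and right subtrees.
Root C: left subtree has 0 nodes { }, right has 6 {D, N, Y, M, H, U}.
  Root H: left subtree has 4 nodes {D, N, Y, M}, right has 1 {U}.
    Root N: left subtree has 1 node {D}, right has 2 {Y, M}.
      Root Y: left subtree has 0 nodes { }, right has 1 {M}.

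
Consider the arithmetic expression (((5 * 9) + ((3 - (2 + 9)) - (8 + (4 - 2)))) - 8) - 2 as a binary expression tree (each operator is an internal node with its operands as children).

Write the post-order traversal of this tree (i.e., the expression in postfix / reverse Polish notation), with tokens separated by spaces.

5 9 * 3 2 9 + - 8 4 2 - + - + 8 - 2 -

Post-order on an expression tree gives postfix notation: for each operator, emit left operand, right operand, then the operator.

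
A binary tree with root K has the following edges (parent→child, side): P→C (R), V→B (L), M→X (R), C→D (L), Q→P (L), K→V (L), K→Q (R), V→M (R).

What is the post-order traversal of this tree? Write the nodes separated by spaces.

Post-order visits the left subtree, then the right subtree, then the node.
At K: go left to V.
  At V: go left to B.
    B is a leaf — visit B.
  At V: go right to M.
    At M: no left child.
    At M: go right to X.
      X is a leaf — visit X.
    Visit M.
  Visit V.
At K: go right to Q.
  At Q: go left to P.
    At P: no left child.
    At P: go right to C.
      At C: go left to D.
        D is a leaf — visit D.
      At C: no right child.
      Visit C.
    Visit P.
  At Q: no right child.
  Visit Q.
Visit K.

B X M V D C P Q K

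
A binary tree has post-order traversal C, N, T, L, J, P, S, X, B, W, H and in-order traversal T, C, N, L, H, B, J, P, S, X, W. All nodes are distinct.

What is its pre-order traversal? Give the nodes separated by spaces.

The last element of post-order is the root; it splits in-order into left and right subtrees.
Root H: left subtree has 4 nodes {T, C, N, L}, right has 6 {B, J, P, S, X, W}.
  Root L: left subtree has 3 nodes {T, C, N}, right has 0 { }.
    Root T: left subtree has 0 nodes { }, right has 2 {C, N}.
      Root N: left subtree has 1 node {C}, right has 0 { }.
  Root W: left subtree has 5 nodes {B, J, P, S, X}, right has 0 { }.
    Root B: left subtree has 0 nodes { }, right has 4 {J, P, S, X}.
      Root X: left subtree has 3 nodes {J, P, S}, right has 0 { }.
        Root S: left subtree has 2 nodes {J, P}, right has 0 { }.
          Root P: left subtree has 1 node {J}, right has 0 { }.

H L T N C W B X S P J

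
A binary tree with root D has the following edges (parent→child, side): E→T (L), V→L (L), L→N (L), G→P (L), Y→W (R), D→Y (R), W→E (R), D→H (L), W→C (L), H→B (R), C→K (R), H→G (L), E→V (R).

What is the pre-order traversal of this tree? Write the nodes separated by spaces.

Pre-order visits the node, then its left subtree, then its right subtree.
Visit D.
At D: go left to H.
  Visit H.
  At H: go left to G.
    Visit G.
    At G: go left to P.
      P is a leaf — visit P.
    At G: no right child.
  At H: go right to B.
    B is a leaf — visit B.
At D: go right to Y.
  Visit Y.
  At Y: no left child.
  At Y: go right to W.
    Visit W.
    At W: go left to C.
      Visit C.
      At C: no left child.
      At C: go right to K.
        K is a leaf — visit K.
    At W: go right to E.
      Visit E.
      At E: go left to T.
        T is a leaf — visit T.
      At E: go right to V.
        Visit V.
        At V: go left to L.
          Visit L.
          At L: go left to N.
            N is a leaf — visit N.
          At L: no right child.
        At V: no right child.

D H G P B Y W C K E T V L N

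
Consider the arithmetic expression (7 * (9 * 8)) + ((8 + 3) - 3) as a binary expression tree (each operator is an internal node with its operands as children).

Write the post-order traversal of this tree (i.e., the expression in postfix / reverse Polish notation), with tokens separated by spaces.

Post-order on an expression tree gives postfix notation: for each operator, emit left operand, right operand, then the operator.

7 9 8 * * 8 3 + 3 - +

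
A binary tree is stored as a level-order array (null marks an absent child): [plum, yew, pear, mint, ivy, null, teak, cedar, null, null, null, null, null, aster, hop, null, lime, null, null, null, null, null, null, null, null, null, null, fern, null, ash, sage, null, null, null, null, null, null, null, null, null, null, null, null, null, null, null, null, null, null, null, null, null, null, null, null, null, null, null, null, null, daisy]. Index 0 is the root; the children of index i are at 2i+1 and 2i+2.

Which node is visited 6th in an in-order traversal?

plum

In-order visits the left subtree, then the node, then the right subtree.
At plum: go left to yew.
  At yew: go left to mint.
    At mint: go left to cedar.
      At cedar: no left child.
      Visit cedar.
      At cedar: go right to lime.
        lime is a leaf — visit lime.
    Visit mint.
    At mint: no right child.
  Visit yew.
  At yew: go right to ivy.
    ivy is a leaf — visit ivy.
Visit plum.
At plum: go right to pear.
  At pear: no left child.
  Visit pear.
  At pear: go right to teak.
    At teak: go left to aster.
      At aster: go left to fern.
        fern is a leaf — visit fern.
      Visit aster.
      At aster: no right child.
    Visit teak.
    At teak: go right to hop.
      At hop: go left to ash.
        At ash: no left child.
        Visit ash.
        At ash: go right to daisy.
          daisy is a leaf — visit daisy.
      Visit hop.
      At hop: go right to sage.
        sage is a leaf — visit sage.
Full in-order sequence: cedar, lime, mint, yew, ivy, plum, pear, fern, aster, teak, ash, daisy, hop, sage.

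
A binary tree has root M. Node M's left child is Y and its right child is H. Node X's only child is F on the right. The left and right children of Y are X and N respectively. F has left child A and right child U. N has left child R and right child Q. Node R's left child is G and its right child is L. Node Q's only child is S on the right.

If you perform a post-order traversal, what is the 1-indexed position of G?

5

Post-order visits the left subtree, then the right subtree, then the node.
At M: go left to Y.
  At Y: go left to X.
    At X: no left child.
    At X: go right to F.
      At F: go left to A.
        A is a leaf — visit A.
      At F: go right to U.
        U is a leaf — visit U.
      Visit F.
    Visit X.
  At Y: go right to N.
    At N: go left to R.
      At R: go left to G.
        G is a leaf — visit G.
      At R: go right to L.
        L is a leaf — visit L.
      Visit R.
    At N: go right to Q.
      At Q: no left child.
      At Q: go right to S.
        S is a leaf — visit S.
      Visit Q.
    Visit N.
  Visit Y.
At M: go right to H.
  H is a leaf — visit H.
Visit M.
Full post-order sequence: A, U, F, X, G, L, R, S, Q, N, Y, H, M.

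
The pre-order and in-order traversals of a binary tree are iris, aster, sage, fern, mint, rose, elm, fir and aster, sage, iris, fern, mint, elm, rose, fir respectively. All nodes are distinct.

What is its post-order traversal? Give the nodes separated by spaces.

sage aster elm fir rose mint fern iris

The first element of pre-order is the root; it splits in-order into left and right subtrees.
Root iris: left subtree has 2 nodes {aster, sage}, right has 5 {fern, mint, elm, rose, fir}.
  Root aster: left subtree has 0 nodes { }, right has 1 {sage}.
  Root fern: left subtree has 0 nodes { }, right has 4 {mint, elm, rose, fir}.
    Root mint: left subtree has 0 nodes { }, right has 3 {elm, rose, fir}.
      Root rose: left subtree has 1 node {elm}, right has 1 {fir}.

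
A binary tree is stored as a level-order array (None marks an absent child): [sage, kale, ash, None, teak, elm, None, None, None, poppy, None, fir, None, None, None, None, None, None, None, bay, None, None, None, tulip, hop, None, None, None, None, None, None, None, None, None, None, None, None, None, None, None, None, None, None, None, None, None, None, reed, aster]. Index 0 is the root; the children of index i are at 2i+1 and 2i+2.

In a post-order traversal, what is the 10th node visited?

elm

Post-order visits the left subtree, then the right subtree, then the node.
At sage: go left to kale.
  At kale: no left child.
  At kale: go right to teak.
    At teak: go left to poppy.
      At poppy: go left to bay.
        bay is a leaf — visit bay.
      At poppy: no right child.
      Visit poppy.
    At teak: no right child.
    Visit teak.
  Visit kale.
At sage: go right to ash.
  At ash: go left to elm.
    At elm: go left to fir.
      At fir: go left to tulip.
        At tulip: go left to reed.
          reed is a leaf — visit reed.
        At tulip: go right to aster.
          aster is a leaf — visit aster.
        Visit tulip.
      At fir: go right to hop.
        hop is a leaf — visit hop.
      Visit fir.
    At elm: no right child.
    Visit elm.
  At ash: no right child.
  Visit ash.
Visit sage.
Full post-order sequence: bay, poppy, teak, kale, reed, aster, tulip, hop, fir, elm, ash, sage.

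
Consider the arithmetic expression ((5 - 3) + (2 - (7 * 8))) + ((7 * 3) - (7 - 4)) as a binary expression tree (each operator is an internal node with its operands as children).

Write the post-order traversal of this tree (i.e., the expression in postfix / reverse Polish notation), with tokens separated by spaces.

5 3 - 2 7 8 * - + 7 3 * 7 4 - - +

Post-order on an expression tree gives postfix notation: for each operator, emit left operand, right operand, then the operator.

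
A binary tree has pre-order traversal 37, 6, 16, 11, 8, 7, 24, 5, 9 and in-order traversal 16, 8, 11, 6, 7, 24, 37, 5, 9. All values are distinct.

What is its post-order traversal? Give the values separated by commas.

The first element of pre-order is the root; it splits in-order into left and right subtrees.
Root 37: left subtree has 6 nodes {16, 8, 11, 6, 7, 24}, right has 2 {5, 9}.
  Root 6: left subtree has 3 nodes {16, 8, 11}, right has 2 {7, 24}.
    Root 16: left subtree has 0 nodes { }, right has 2 {8, 11}.
      Root 11: left subtree has 1 node {8}, right has 0 { }.
    Root 7: left subtree has 0 nodes { }, right has 1 {24}.
  Root 5: left subtree has 0 nodes { }, right has 1 {9}.

8, 11, 16, 24, 7, 6, 9, 5, 37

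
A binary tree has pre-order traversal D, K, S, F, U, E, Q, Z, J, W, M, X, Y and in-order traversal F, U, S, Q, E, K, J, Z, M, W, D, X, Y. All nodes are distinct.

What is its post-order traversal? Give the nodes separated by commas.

U, F, Q, E, S, J, M, W, Z, K, Y, X, D

The first element of pre-order is the root; it splits in-order into left and right subtrees.
Root D: left subtree has 10 nodes {F, U, S, Q, E, K, J, Z, M, W}, right has 2 {X, Y}.
  Root K: left subtree has 5 nodes {F, U, S, Q, E}, right has 4 {J, Z, M, W}.
    Root S: left subtree has 2 nodes {F, U}, right has 2 {Q, E}.
      Root F: left subtree has 0 nodes { }, right has 1 {U}.
      Root E: left subtree has 1 node {Q}, right has 0 { }.
    Root Z: left subtree has 1 node {J}, right has 2 {M, W}.
      Root W: left subtree has 1 node {M}, right has 0 { }.
  Root X: left subtree has 0 nodes { }, right has 1 {Y}.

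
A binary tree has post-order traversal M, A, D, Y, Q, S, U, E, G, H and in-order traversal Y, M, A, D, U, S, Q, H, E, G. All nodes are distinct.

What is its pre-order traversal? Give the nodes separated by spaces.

The last element of post-order is the root; it splits in-order into left and right subtrees.
Root H: left subtree has 7 nodes {Y, M, A, D, U, S, Q}, right has 2 {E, G}.
  Root U: left subtree has 4 nodes {Y, M, A, D}, right has 2 {S, Q}.
    Root Y: left subtree has 0 nodes { }, right has 3 {M, A, D}.
      Root D: left subtree has 2 nodes {M, A}, right has 0 { }.
        Root A: left subtree has 1 node {M}, right has 0 { }.
    Root S: left subtree has 0 nodes { }, right has 1 {Q}.
  Root G: left subtree has 1 node {E}, right has 0 { }.

H U Y D A M S Q G E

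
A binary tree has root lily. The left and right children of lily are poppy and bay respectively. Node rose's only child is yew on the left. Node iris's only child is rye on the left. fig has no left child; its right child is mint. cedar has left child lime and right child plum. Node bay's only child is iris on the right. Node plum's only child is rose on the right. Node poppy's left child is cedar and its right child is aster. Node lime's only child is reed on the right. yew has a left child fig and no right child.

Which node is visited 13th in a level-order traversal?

Level-order visits nodes level by level from the root, left to right within each level.
Level 0: lily
Level 1: poppy, bay
Level 2: cedar, aster, iris
Level 3: lime, plum, rye
Level 4: reed, rose
Level 5: yew
Level 6: fig
Level 7: mint
Full level-order sequence: lily, poppy, bay, cedar, aster, iris, lime, plum, rye, reed, rose, yew, fig, mint.

fig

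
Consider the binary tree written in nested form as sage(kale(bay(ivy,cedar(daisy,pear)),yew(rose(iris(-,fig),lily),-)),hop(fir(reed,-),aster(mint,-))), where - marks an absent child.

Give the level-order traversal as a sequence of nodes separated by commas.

sage, kale, hop, bay, yew, fir, aster, ivy, cedar, rose, reed, mint, daisy, pear, iris, lily, fig

Level-order visits nodes level by level from the root, left to right within each level.
Level 0: sage
Level 1: kale, hop
Level 2: bay, yew, fir, aster
Level 3: ivy, cedar, rose, reed, mint
Level 4: daisy, pear, iris, lily
Level 5: fig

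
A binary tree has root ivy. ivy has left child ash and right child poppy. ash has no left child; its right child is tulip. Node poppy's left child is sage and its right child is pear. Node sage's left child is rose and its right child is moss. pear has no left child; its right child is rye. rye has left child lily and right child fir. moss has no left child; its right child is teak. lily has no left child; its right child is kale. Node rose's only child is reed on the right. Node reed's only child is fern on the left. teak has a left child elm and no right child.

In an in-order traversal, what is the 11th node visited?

poppy

In-order visits the left subtree, then the node, then the right subtree.
At ivy: go left to ash.
  At ash: no left child.
  Visit ash.
  At ash: go right to tulip.
    tulip is a leaf — visit tulip.
Visit ivy.
At ivy: go right to poppy.
  At poppy: go left to sage.
    At sage: go left to rose.
      At rose: no left child.
      Visit rose.
      At rose: go right to reed.
        At reed: go left to fern.
          fern is a leaf — visit fern.
        Visit reed.
        At reed: no right child.
    Visit sage.
    At sage: go right to moss.
      At moss: no left child.
      Visit moss.
      At moss: go right to teak.
        At teak: go left to elm.
          elm is a leaf — visit elm.
        Visit teak.
        At teak: no right child.
  Visit poppy.
  At poppy: go right to pear.
    At pear: no left child.
    Visit pear.
    At pear: go right to rye.
      At rye: go left to lily.
        At lily: no left child.
        Visit lily.
        At lily: go right to kale.
          kale is a leaf — visit kale.
      Visit rye.
      At rye: go right to fir.
        fir is a leaf — visit fir.
Full in-order sequence: ash, tulip, ivy, rose, fern, reed, sage, moss, elm, teak, poppy, pear, lily, kale, rye, fir.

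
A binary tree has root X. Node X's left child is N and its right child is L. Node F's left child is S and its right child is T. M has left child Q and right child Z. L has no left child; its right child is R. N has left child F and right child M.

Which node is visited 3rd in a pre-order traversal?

F

Pre-order visits the node, then its left subtree, then its right subtree.
Visit X.
At X: go left to N.
  Visit N.
  At N: go left to F.
    Visit F.
    At F: go left to S.
      S is a leaf — visit S.
    At F: go right to T.
      T is a leaf — visit T.
  At N: go right to M.
    Visit M.
    At M: go left to Q.
      Q is a leaf — visit Q.
    At M: go right to Z.
      Z is a leaf — visit Z.
At X: go right to L.
  Visit L.
  At L: no left child.
  At L: go right to R.
    R is a leaf — visit R.
Full pre-order sequence: X, N, F, S, T, M, Q, Z, L, R.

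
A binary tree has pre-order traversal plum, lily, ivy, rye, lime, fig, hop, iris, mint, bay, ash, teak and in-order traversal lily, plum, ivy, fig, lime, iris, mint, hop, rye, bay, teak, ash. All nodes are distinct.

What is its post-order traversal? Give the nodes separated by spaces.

lily fig mint iris hop lime teak ash bay rye ivy plum

The first element of pre-order is the root; it splits in-order into left and right subtrees.
Root plum: left subtree has 1 node {lily}, right has 10 {ivy, fig, lime, iris, mint, hop, rye, bay, teak, ash}.
  Root ivy: left subtree has 0 nodes { }, right has 9 {fig, lime, iris, mint, hop, rye, bay, teak, ash}.
    Root rye: left subtree has 5 nodes {fig, lime, iris, mint, hop}, right has 3 {bay, teak, ash}.
      Root lime: left subtree has 1 node {fig}, right has 3 {iris, mint, hop}.
        Root hop: left subtree has 2 nodes {iris, mint}, right has 0 { }.
          Root iris: left subtree has 0 nodes { }, right has 1 {mint}.
      Root bay: left subtree has 0 nodes { }, right has 2 {teak, ash}.
        Root ash: left subtree has 1 node {teak}, right has 0 { }.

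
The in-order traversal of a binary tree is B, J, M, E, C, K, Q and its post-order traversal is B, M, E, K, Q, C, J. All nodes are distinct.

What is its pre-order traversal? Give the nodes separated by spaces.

J B C E M Q K

The last element of post-order is the root; it splits in-order into left and right subtrees.
Root J: left subtree has 1 node {B}, right has 5 {M, E, C, K, Q}.
  Root C: left subtree has 2 nodes {M, E}, right has 2 {K, Q}.
    Root E: left subtree has 1 node {M}, right has 0 { }.
    Root Q: left subtree has 1 node {K}, right has 0 { }.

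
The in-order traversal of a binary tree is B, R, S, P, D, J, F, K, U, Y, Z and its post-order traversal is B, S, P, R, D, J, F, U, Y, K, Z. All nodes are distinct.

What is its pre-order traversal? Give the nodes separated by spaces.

The last element of post-order is the root; it splits in-order into left and right subtrees.
Root Z: left subtree has 10 nodes {B, R, S, P, D, J, F, K, U, Y}, right has 0 { }.
  Root K: left subtree has 7 nodes {B, R, S, P, D, J, F}, right has 2 {U, Y}.
    Root F: left subtree has 6 nodes {B, R, S, P, D, J}, right has 0 { }.
      Root J: left subtree has 5 nodes {B, R, S, P, D}, right has 0 { }.
        Root D: left subtree has 4 nodes {B, R, S, P}, right has 0 { }.
          Root R: left subtree has 1 node {B}, right has 2 {S, P}.
            Root P: left subtree has 1 node {S}, right has 0 { }.
    Root Y: left subtree has 1 node {U}, right has 0 { }.

Z K F J D R B P S Y U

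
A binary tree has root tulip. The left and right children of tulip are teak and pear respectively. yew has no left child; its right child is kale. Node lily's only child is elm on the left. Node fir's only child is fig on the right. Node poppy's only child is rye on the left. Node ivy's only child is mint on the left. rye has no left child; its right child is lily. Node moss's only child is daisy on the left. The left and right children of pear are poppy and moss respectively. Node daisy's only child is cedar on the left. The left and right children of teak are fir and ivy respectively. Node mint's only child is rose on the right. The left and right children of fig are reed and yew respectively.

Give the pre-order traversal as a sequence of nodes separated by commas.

tulip, teak, fir, fig, reed, yew, kale, ivy, mint, rose, pear, poppy, rye, lily, elm, moss, daisy, cedar

Pre-order visits the node, then its left subtree, then its right subtree.
Visit tulip.
At tulip: go left to teak.
  Visit teak.
  At teak: go left to fir.
    Visit fir.
    At fir: no left child.
    At fir: go right to fig.
      Visit fig.
      At fig: go left to reed.
        reed is a leaf — visit reed.
      At fig: go right to yew.
        Visit yew.
        At yew: no left child.
        At yew: go right to kale.
          kale is a leaf — visit kale.
  At teak: go right to ivy.
    Visit ivy.
    At ivy: go left to mint.
      Visit mint.
      At mint: no left child.
      At mint: go right to rose.
        rose is a leaf — visit rose.
    At ivy: no right child.
At tulip: go right to pear.
  Visit pear.
  At pear: go left to poppy.
    Visit poppy.
    At poppy: go left to rye.
      Visit rye.
      At rye: no left child.
      At rye: go right to lily.
        Visit lily.
        At lily: go left to elm.
          elm is a leaf — visit elm.
        At lily: no right child.
    At poppy: no right child.
  At pear: go right to moss.
    Visit moss.
    At moss: go left to daisy.
      Visit daisy.
      At daisy: go left to cedar.
        cedar is a leaf — visit cedar.
      At daisy: no right child.
    At moss: no right child.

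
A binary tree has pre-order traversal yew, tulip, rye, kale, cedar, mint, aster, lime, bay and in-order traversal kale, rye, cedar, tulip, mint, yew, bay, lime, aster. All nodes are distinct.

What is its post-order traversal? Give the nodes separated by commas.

kale, cedar, rye, mint, tulip, bay, lime, aster, yew

The first element of pre-order is the root; it splits in-order into left and right subtrees.
Root yew: left subtree has 5 nodes {kale, rye, cedar, tulip, mint}, right has 3 {bay, lime, aster}.
  Root tulip: left subtree has 3 nodes {kale, rye, cedar}, right has 1 {mint}.
    Root rye: left subtree has 1 node {kale}, right has 1 {cedar}.
  Root aster: left subtree has 2 nodes {bay, lime}, right has 0 { }.
    Root lime: left subtree has 1 node {bay}, right has 0 { }.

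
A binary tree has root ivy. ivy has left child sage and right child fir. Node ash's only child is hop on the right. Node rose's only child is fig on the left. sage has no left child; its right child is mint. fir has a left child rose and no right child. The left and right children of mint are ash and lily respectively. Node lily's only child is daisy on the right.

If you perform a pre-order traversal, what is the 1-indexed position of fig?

Pre-order visits the node, then its left subtree, then its right subtree.
Visit ivy.
At ivy: go left to sage.
  Visit sage.
  At sage: no left child.
  At sage: go right to mint.
    Visit mint.
    At mint: go left to ash.
      Visit ash.
      At ash: no left child.
      At ash: go right to hop.
        hop is a leaf — visit hop.
    At mint: go right to lily.
      Visit lily.
      At lily: no left child.
      At lily: go right to daisy.
        daisy is a leaf — visit daisy.
At ivy: go right to fir.
  Visit fir.
  At fir: go left to rose.
    Visit rose.
    At rose: go left to fig.
      fig is a leaf — visit fig.
    At rose: no right child.
  At fir: no right child.
Full pre-order sequence: ivy, sage, mint, ash, hop, lily, daisy, fir, rose, fig.

10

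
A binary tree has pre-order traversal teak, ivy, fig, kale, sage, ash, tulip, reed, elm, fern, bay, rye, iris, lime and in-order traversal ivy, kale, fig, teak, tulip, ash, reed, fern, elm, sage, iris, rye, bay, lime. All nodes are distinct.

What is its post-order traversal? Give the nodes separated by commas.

The first element of pre-order is the root; it splits in-order into left and right subtrees.
Root teak: left subtree has 3 nodes {ivy, kale, fig}, right has 10 {tulip, ash, reed, fern, elm, sage, iris, rye, bay, lime}.
  Root ivy: left subtree has 0 nodes { }, right has 2 {kale, fig}.
    Root fig: left subtree has 1 node {kale}, right has 0 { }.
  Root sage: left subtree has 5 nodes {tulip, ash, reed, fern, elm}, right has 4 {iris, rye, bay, lime}.
    Root ash: left subtree has 1 node {tulip}, right has 3 {reed, fern, elm}.
      Root reed: left subtree has 0 nodes { }, right has 2 {fern, elm}.
        Root elm: left subtree has 1 node {fern}, right has 0 { }.
    Root bay: left subtree has 2 nodes {iris, rye}, right has 1 {lime}.
      Root rye: left subtree has 1 node {iris}, right has 0 { }.

kale, fig, ivy, tulip, fern, elm, reed, ash, iris, rye, lime, bay, sage, teak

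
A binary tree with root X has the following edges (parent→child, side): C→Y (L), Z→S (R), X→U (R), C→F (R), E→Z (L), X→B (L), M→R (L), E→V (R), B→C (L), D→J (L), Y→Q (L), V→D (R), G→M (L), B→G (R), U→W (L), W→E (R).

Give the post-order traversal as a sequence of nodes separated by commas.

Post-order visits the left subtree, then the right subtree, then the node.
At X: go left to B.
  At B: go left to C.
    At C: go left to Y.
      At Y: go left to Q.
        Q is a leaf — visit Q.
      At Y: no right child.
      Visit Y.
    At C: go right to F.
      F is a leaf — visit F.
    Visit C.
  At B: go right to G.
    At G: go left to M.
      At M: go left to R.
        R is a leaf — visit R.
      At M: no right child.
      Visit M.
    At G: no right child.
    Visit G.
  Visit B.
At X: go right to U.
  At U: go left to W.
    At W: no left child.
    At W: go right to E.
      At E: go left to Z.
        At Z: no left child.
        At Z: go right to S.
          S is a leaf — visit S.
        Visit Z.
      At E: go right to V.
        At V: no left child.
        At V: go right to D.
          At D: go left to J.
            J is a leaf — visit J.
          At D: no right child.
          Visit D.
        Visit V.
      Visit E.
    Visit W.
  At U: no right child.
  Visit U.
Visit X.

Q, Y, F, C, R, M, G, B, S, Z, J, D, V, E, W, U, X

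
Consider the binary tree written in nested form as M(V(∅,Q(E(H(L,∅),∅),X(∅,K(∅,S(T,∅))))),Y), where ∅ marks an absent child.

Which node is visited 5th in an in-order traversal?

Q

In-order visits the left subtree, then the node, then the right subtree.
At M: go left to V.
  At V: no left child.
  Visit V.
  At V: go right to Q.
    At Q: go left to E.
      At E: go left to H.
        At H: go left to L.
          L is a leaf — visit L.
        Visit H.
        At H: no right child.
      Visit E.
      At E: no right child.
    Visit Q.
    At Q: go right to X.
      At X: no left child.
      Visit X.
      At X: go right to K.
        At K: no left child.
        Visit K.
        At K: go right to S.
          At S: go left to T.
            T is a leaf — visit T.
          Visit S.
          At S: no right child.
Visit M.
At M: go right to Y.
  Y is a leaf — visit Y.
Full in-order sequence: V, L, H, E, Q, X, K, T, S, M, Y.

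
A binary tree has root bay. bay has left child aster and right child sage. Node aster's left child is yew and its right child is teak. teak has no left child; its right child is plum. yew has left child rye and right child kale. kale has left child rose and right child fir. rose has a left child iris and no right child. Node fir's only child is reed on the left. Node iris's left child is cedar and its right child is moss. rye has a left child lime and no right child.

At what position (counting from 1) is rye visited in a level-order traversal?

Level-order visits nodes level by level from the root, left to right within each level.
Level 0: bay
Level 1: aster, sage
Level 2: yew, teak
Level 3: rye, kale, plum
Level 4: lime, rose, fir
Level 5: iris, reed
Level 6: cedar, moss
Full level-order sequence: bay, aster, sage, yew, teak, rye, kale, plum, lime, rose, fir, iris, reed, cedar, moss.

6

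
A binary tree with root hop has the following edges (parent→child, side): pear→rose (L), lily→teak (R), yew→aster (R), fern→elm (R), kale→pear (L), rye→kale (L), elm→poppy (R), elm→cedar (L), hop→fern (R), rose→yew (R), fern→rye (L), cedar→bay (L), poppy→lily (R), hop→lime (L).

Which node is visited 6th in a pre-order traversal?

Pre-order visits the node, then its left subtree, then its right subtree.
Visit hop.
At hop: go left to lime.
  lime is a leaf — visit lime.
At hop: go right to fern.
  Visit fern.
  At fern: go left to rye.
    Visit rye.
    At rye: go left to kale.
      Visit kale.
      At kale: go left to pear.
        Visit pear.
        At pear: go left to rose.
          Visit rose.
          At rose: no left child.
          At rose: go right to yew.
            Visit yew.
            At yew: no left child.
            At yew: go right to aster.
              aster is a leaf — visit aster.
        At pear: no right child.
      At kale: no right child.
    At rye: no right child.
  At fern: go right to elm.
    Visit elm.
    At elm: go left to cedar.
      Visit cedar.
      At cedar: go left to bay.
        bay is a leaf — visit bay.
      At cedar: no right child.
    At elm: go right to poppy.
      Visit poppy.
      At poppy: no left child.
      At poppy: go right to lily.
        Visit lily.
        At lily: no left child.
        At lily: go right to teak.
          teak is a leaf — visit teak.
Full pre-order sequence: hop, lime, fern, rye, kale, pear, rose, yew, aster, elm, cedar, bay, poppy, lily, teak.

pear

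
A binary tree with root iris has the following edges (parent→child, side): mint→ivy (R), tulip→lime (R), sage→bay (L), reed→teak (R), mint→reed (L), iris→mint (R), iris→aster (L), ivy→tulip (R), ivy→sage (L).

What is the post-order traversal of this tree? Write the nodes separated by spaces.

Post-order visits the left subtree, then the right subtree, then the node.
At iris: go left to aster.
  aster is a leaf — visit aster.
At iris: go right to mint.
  At mint: go left to reed.
    At reed: no left child.
    At reed: go right to teak.
      teak is a leaf — visit teak.
    Visit reed.
  At mint: go right to ivy.
    At ivy: go left to sage.
      At sage: go left to bay.
        bay is a leaf — visit bay.
      At sage: no right child.
      Visit sage.
    At ivy: go right to tulip.
      At tulip: no left child.
      At tulip: go right to lime.
        lime is a leaf — visit lime.
      Visit tulip.
    Visit ivy.
  Visit mint.
Visit iris.

aster teak reed bay sage lime tulip ivy mint iris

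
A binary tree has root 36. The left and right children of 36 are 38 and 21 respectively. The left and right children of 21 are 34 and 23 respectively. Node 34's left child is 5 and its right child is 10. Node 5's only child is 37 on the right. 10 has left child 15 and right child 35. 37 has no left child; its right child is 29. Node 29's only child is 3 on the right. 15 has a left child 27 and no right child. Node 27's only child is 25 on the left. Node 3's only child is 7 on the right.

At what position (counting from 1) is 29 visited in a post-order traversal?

4

Post-order visits the left subtree, then the right subtree, then the node.
At 36: go left to 38.
  38 is a leaf — visit 38.
At 36: go right to 21.
  At 21: go left to 34.
    At 34: go left to 5.
      At 5: no left child.
      At 5: go right to 37.
        At 37: no left child.
        At 37: go right to 29.
          At 29: no left child.
          At 29: go right to 3.
            At 3: no left child.
            At 3: go right to 7.
              7 is a leaf — visit 7.
            Visit 3.
          Visit 29.
        Visit 37.
      Visit 5.
    At 34: go right to 10.
      At 10: go left to 15.
        At 15: go left to 27.
          At 27: go left to 25.
            25 is a leaf — visit 25.
          At 27: no right child.
          Visit 27.
        At 15: no right child.
        Visit 15.
      At 10: go right to 35.
        35 is a leaf — visit 35.
      Visit 10.
    Visit 34.
  At 21: go right to 23.
    23 is a leaf — visit 23.
  Visit 21.
Visit 36.
Full post-order sequence: 38, 7, 3, 29, 37, 5, 25, 27, 15, 35, 10, 34, 23, 21, 36.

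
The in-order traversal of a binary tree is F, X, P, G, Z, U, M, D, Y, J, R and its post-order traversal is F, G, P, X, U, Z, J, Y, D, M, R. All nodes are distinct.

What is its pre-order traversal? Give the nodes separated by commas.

R, M, Z, X, F, P, G, U, D, Y, J

The last element of post-order is the root; it splits in-order into left and right subtrees.
Root R: left subtree has 10 nodes {F, X, P, G, Z, U, M, D, Y, J}, right has 0 { }.
  Root M: left subtree has 6 nodes {F, X, P, G, Z, U}, right has 3 {D, Y, J}.
    Root Z: left subtree has 4 nodes {F, X, P, G}, right has 1 {U}.
      Root X: left subtree has 1 node {F}, right has 2 {P, G}.
        Root P: left subtree has 0 nodes { }, right has 1 {G}.
    Root D: left subtree has 0 nodes { }, right has 2 {Y, J}.
      Root Y: left subtree has 0 nodes { }, right has 1 {J}.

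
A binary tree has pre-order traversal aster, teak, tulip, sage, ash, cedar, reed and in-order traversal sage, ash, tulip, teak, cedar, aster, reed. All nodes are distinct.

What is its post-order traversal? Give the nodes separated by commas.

ash, sage, tulip, cedar, teak, reed, aster

The first element of pre-order is the root; it splits in-order into left and right subtrees.
Root aster: left subtree has 5 nodes {sage, ash, tulip, teak, cedar}, right has 1 {reed}.
  Root teak: left subtree has 3 nodes {sage, ash, tulip}, right has 1 {cedar}.
    Root tulip: left subtree has 2 nodes {sage, ash}, right has 0 { }.
      Root sage: left subtree has 0 nodes { }, right has 1 {ash}.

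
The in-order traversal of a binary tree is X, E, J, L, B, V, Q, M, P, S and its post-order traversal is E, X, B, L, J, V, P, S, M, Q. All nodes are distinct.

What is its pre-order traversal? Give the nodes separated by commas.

The last element of post-order is the root; it splits in-order into left and right subtrees.
Root Q: left subtree has 6 nodes {X, E, J, L, B, V}, right has 3 {M, P, S}.
  Root V: left subtree has 5 nodes {X, E, J, L, B}, right has 0 { }.
    Root J: left subtree has 2 nodes {X, E}, right has 2 {L, B}.
      Root X: left subtree has 0 nodes { }, right has 1 {E}.
      Root L: left subtree has 0 nodes { }, right has 1 {B}.
  Root M: left subtree has 0 nodes { }, right has 2 {P, S}.
    Root S: left subtree has 1 node {P}, right has 0 { }.

Q, V, J, X, E, L, B, M, S, P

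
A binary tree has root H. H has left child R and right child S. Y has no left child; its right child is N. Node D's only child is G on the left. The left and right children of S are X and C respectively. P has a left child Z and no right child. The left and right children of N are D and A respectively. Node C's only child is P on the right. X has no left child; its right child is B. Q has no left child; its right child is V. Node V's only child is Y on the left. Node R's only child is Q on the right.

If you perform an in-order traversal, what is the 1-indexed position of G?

In-order visits the left subtree, then the node, then the right subtree.
At H: go left to R.
  At R: no left child.
  Visit R.
  At R: go right to Q.
    At Q: no left child.
    Visit Q.
    At Q: go right to V.
      At V: go left to Y.
        At Y: no left child.
        Visit Y.
        At Y: go right to N.
          At N: go left to D.
            At D: go left to G.
              G is a leaf — visit G.
            Visit D.
            At D: no right child.
          Visit N.
          At N: go right to A.
            A is a leaf — visit A.
      Visit V.
      At V: no right child.
Visit H.
At H: go right to S.
  At S: go left to X.
    At X: no left child.
    Visit X.
    At X: go right to B.
      B is a leaf — visit B.
  Visit S.
  At S: go right to C.
    At C: no left child.
    Visit C.
    At C: go right to P.
      At P: go left to Z.
        Z is a leaf — visit Z.
      Visit P.
      At P: no right child.
Full in-order sequence: R, Q, Y, G, D, N, A, V, H, X, B, S, C, Z, P.

4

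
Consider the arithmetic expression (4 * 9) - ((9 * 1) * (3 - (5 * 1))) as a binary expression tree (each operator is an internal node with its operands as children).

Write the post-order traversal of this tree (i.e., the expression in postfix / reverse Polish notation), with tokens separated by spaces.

Post-order on an expression tree gives postfix notation: for each operator, emit left operand, right operand, then the operator.

4 9 * 9 1 * 3 5 1 * - * -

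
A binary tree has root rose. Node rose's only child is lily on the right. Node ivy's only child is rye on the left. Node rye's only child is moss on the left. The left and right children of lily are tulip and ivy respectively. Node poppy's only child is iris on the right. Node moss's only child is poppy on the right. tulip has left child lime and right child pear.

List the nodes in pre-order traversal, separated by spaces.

rose lily tulip lime pear ivy rye moss poppy iris

Pre-order visits the node, then its left subtree, then its right subtree.
Visit rose.
At rose: no left child.
At rose: go right to lily.
  Visit lily.
  At lily: go left to tulip.
    Visit tulip.
    At tulip: go left to lime.
      lime is a leaf — visit lime.
    At tulip: go right to pear.
      pear is a leaf — visit pear.
  At lily: go right to ivy.
    Visit ivy.
    At ivy: go left to rye.
      Visit rye.
      At rye: go left to moss.
        Visit moss.
        At moss: no left child.
        At moss: go right to poppy.
          Visit poppy.
          At poppy: no left child.
          At poppy: go right to iris.
            iris is a leaf — visit iris.
      At rye: no right child.
    At ivy: no right child.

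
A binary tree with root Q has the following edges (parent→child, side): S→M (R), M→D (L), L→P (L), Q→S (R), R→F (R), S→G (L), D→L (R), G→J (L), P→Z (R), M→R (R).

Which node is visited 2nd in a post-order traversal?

Post-order visits the left subtree, then the right subtree, then the node.
At Q: no left child.
At Q: go right to S.
  At S: go left to G.
    At G: go left to J.
      J is a leaf — visit J.
    At G: no right child.
    Visit G.
  At S: go right to M.
    At M: go left to D.
      At D: no left child.
      At D: go right to L.
        At L: go left to P.
          At P: no left child.
          At P: go right to Z.
            Z is a leaf — visit Z.
          Visit P.
        At L: no right child.
        Visit L.
      Visit D.
    At M: go right to R.
      At R: no left child.
      At R: go right to F.
        F is a leaf — visit F.
      Visit R.
    Visit M.
  Visit S.
Visit Q.
Full post-order sequence: J, G, Z, P, L, D, F, R, M, S, Q.

G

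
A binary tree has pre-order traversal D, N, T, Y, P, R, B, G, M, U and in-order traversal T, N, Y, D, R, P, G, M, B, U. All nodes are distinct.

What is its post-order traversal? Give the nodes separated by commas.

The first element of pre-order is the root; it splits in-order into left and right subtrees.
Root D: left subtree has 3 nodes {T, N, Y}, right has 6 {R, P, G, M, B, U}.
  Root N: left subtree has 1 node {T}, right has 1 {Y}.
  Root P: left subtree has 1 node {R}, right has 4 {G, M, B, U}.
    Root B: left subtree has 2 nodes {G, M}, right has 1 {U}.
      Root G: left subtree has 0 nodes { }, right has 1 {M}.

T, Y, N, R, M, G, U, B, P, D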